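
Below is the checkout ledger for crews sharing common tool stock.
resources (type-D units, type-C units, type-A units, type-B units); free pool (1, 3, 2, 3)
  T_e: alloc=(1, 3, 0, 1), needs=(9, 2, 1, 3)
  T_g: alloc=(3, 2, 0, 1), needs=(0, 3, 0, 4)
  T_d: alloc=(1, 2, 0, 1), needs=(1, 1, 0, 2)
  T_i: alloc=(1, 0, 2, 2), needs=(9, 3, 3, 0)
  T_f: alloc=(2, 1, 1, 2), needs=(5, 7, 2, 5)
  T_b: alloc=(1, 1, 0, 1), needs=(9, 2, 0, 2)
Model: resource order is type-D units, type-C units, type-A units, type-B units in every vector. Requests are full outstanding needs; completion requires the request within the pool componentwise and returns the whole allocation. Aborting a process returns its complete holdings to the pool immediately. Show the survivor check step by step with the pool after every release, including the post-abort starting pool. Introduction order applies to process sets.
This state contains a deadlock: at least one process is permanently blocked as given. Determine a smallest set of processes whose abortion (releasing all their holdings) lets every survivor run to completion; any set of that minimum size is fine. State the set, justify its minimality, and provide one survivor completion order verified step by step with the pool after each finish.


The answer: abort T_e and T_b.
Key observation: T_i was stuck for good until T_e and T_b gave back (2, 4, 0, 2); in the order shown it finishes at step 4.
No one abort is enough; case by case: T_e alone leaves T_i blocked (short on type-D units); T_g alone leaves T_e blocked (short on type-D units); T_d alone leaves T_e blocked (short on type-D units); T_i alone leaves T_e blocked (short on type-D units); T_f alone leaves T_e blocked (short on type-D units); T_b alone leaves T_e blocked (short on type-D units).
One survivor order: T_d, T_g, T_f, T_i. Check, step by step (post-abort pool first):
  pool = (3, 7, 2, 5)
  T_d needs (1, 1, 0, 2) <= (3, 7, 2, 5) -> finishes; pool += (1, 2, 0, 1) = (4, 9, 2, 6)
  T_g needs (0, 3, 0, 4) <= (4, 9, 2, 6) -> finishes; pool += (3, 2, 0, 1) = (7, 11, 2, 7)
  T_f needs (5, 7, 2, 5) <= (7, 11, 2, 7) -> finishes; pool += (2, 1, 1, 2) = (9, 12, 3, 9)
  T_i needs (9, 3, 3, 0) <= (9, 12, 3, 9) -> finishes; pool += (1, 0, 2, 2) = (10, 12, 5, 11)


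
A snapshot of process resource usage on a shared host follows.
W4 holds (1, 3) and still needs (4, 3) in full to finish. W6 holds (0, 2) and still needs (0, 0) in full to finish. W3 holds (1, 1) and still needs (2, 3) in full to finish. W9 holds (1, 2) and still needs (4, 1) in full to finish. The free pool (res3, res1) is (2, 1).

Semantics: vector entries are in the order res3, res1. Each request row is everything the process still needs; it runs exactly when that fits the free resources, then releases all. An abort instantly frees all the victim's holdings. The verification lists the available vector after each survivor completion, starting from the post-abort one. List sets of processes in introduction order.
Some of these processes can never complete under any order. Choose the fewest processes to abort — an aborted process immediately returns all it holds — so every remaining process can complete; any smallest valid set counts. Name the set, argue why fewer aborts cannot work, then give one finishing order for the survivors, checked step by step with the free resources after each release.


Abort W4.
Key observation: the deadlocked W9 becomes finishable only because W4 released (1, 3); it completes at step 2 below.
No smaller set exists: with zero aborts the deadlock remains.
One survivor order: W3, W9, W6. Check, step by step (post-abort pool first):
  pool = (3, 4)
  W3: need (2, 3) fits (3, 4); releases (1, 1), pool now (4, 5)
  W9: need (4, 1) fits (4, 5); releases (1, 2), pool now (5, 7)
  W6: need (0, 0) fits (5, 7); releases (0, 2), pool now (5, 9)


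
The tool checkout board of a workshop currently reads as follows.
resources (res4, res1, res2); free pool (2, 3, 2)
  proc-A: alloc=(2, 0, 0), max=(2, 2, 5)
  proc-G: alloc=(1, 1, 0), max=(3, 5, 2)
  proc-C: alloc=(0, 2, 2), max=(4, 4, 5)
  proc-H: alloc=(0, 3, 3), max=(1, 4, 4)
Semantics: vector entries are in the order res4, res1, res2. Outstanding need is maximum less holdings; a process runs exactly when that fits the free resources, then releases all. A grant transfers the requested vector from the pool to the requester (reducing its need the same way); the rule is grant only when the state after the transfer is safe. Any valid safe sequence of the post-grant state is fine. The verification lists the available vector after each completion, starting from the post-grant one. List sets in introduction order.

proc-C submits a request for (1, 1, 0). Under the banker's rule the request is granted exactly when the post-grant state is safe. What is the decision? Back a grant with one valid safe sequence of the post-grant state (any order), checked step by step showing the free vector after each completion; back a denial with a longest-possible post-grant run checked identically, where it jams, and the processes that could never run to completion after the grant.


GRANT: granting preserves safety; a valid post-grant sequence is proc-H, proc-A, proc-C, proc-G.
Key observation: granting shrinks the pool to (1, 2, 2), yet proc-H still fits and the chain goes through.
Step-by-step check of the post-grant state:
  pool = (1, 2, 2)
  run proc-H (needs (1, 1, 1), free (1, 2, 2)); after release of (0, 3, 3) the pool is (1, 5, 5)
  run proc-A (needs (0, 2, 5), free (1, 5, 5)); after release of (2, 0, 0) the pool is (3, 5, 5)
  run proc-C (needs (3, 1, 3), free (3, 5, 5)); after release of (1, 3, 2) the pool is (4, 8, 7)
  run proc-G (needs (2, 4, 2), free (4, 8, 7)); after release of (1, 1, 0) the pool is (5, 9, 7)


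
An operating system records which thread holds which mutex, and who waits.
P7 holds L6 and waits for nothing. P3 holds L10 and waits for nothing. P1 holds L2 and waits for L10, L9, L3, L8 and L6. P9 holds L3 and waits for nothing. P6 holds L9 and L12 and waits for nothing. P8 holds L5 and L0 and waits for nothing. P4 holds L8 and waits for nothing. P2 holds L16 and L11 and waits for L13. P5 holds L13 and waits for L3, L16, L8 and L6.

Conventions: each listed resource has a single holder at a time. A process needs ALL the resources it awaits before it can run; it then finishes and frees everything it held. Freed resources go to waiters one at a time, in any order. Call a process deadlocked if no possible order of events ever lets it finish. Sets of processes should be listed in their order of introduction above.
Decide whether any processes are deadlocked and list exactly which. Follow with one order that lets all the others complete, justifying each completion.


Deadlocked: P2 and P5.
Key observation: the loop P2 -> P5 -> P2 blocks itself forever; no other process is dragged down with it.
The rest can finish in the order P6, P4, P7, P9, P8, P3, P1.
Step-by-step check:
  P6 waits on nothing -> runs at once and releases L9 and L12
  P4 waits on nothing -> runs at once and releases L8
  P7 waits on nothing -> runs at once and releases L6
  P9 waits on nothing -> runs at once and releases L3
  P8 waits on nothing -> runs at once and releases L5 and L0
  P3 waits on nothing -> runs at once and releases L10
  P1: everything it awaited (L10, L9, L3, L8 and L6) is free; runs, freeing L2


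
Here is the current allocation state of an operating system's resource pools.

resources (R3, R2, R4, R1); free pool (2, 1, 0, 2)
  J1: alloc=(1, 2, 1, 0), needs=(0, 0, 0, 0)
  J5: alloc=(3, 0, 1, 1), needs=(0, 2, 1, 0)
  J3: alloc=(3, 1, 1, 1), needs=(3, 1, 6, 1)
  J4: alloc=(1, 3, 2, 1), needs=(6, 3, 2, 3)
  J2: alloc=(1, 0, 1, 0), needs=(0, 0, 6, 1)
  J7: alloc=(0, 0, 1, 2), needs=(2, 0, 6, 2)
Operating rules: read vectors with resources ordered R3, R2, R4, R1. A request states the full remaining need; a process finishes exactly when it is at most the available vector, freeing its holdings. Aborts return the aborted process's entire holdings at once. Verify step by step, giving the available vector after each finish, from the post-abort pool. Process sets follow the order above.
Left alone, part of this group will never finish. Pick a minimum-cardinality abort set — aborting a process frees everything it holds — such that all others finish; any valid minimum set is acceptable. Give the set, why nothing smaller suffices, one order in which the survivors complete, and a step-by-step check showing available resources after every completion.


Abort J2 and J7.
Key observation: the returned (1, 0, 2, 2) from J2 and J7 is what brings J3 — unrunnable before, under any order — into play at step 4.
Why nothing smaller works — every single abort fails: J1 alone leaves J3 blocked (short on R4); J5 alone leaves J3 blocked (short on R4); J3 alone leaves J2 blocked (short on R4); J4 alone leaves J3 blocked (short on R4); J2 alone leaves J3 blocked (short on R4); J7 alone leaves J3 blocked (short on R4).
The survivors complete as J1, J5, J4, J3. Walking it through (starting from the post-abort pool):
  pool = (3, 1, 2, 4)
  run J1 (needs (0, 0, 0, 0), free (3, 1, 2, 4)); after release of (1, 2, 1, 0) the pool is (4, 3, 3, 4)
  run J5 (needs (0, 2, 1, 0), free (4, 3, 3, 4)); after release of (3, 0, 1, 1) the pool is (7, 3, 4, 5)
  run J4 (needs (6, 3, 2, 3), free (7, 3, 4, 5)); after release of (1, 3, 2, 1) the pool is (8, 6, 6, 6)
  run J3 (needs (3, 1, 6, 1), free (8, 6, 6, 6)); after release of (3, 1, 1, 1) the pool is (11, 7, 7, 7)


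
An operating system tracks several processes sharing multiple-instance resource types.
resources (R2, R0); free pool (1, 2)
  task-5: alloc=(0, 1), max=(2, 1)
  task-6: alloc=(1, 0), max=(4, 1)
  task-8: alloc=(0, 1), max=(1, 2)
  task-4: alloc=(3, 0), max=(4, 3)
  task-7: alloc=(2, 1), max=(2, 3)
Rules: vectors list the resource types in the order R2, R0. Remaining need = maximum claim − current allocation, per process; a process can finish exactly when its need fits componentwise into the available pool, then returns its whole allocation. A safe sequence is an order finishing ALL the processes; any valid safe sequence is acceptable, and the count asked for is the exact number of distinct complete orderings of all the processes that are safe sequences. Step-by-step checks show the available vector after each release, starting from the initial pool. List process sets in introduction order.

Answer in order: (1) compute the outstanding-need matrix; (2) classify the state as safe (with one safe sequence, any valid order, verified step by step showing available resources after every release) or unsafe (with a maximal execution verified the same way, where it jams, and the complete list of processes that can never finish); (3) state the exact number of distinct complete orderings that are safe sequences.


(1) Remaining need (order R2, R0):
  task-5: (2, 0)
  task-6: (3, 1)
  task-8: (1, 1)
  task-4: (1, 3)
  task-7: (0, 2)
(2) SAFE — a valid safe sequence is task-8, task-7, task-5, task-6, task-4.
Key observation: at task-8 the run first touches a limit — (1, 1) against (1, 2), exact on a resource it actually requests.
Walking it through:
  pool = (1, 2)
  run task-8 (needs (1, 1), free (1, 2)); after release of (0, 1) the pool is (1, 3)
  run task-7 (needs (0, 2), free (1, 3)); after release of (2, 1) the pool is (3, 4)
  run task-5 (needs (2, 0), free (3, 4)); after release of (0, 1) the pool is (3, 5)
  run task-6 (needs (3, 1), free (3, 5)); after release of (1, 0) the pool is (4, 5)
  run task-4 (needs (1, 3), free (4, 5)); after release of (3, 0) the pool is (7, 5)
(3) Precisely 36 of the possible complete orderings are safe sequences.


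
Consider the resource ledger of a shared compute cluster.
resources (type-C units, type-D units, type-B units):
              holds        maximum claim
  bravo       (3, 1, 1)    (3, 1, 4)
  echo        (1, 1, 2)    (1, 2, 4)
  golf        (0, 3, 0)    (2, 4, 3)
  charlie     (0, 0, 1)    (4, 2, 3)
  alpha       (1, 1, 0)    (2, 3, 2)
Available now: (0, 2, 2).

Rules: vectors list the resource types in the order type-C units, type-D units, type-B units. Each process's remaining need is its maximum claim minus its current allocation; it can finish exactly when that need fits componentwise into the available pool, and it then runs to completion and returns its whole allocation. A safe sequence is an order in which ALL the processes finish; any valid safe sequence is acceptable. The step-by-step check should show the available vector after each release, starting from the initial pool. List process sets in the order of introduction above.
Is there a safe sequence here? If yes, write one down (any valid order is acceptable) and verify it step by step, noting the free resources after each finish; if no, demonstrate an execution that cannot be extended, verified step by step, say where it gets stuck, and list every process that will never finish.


SAFE. One safe sequence: echo, bravo, charlie, golf, alpha.
Key observation: the order's first zero-slack moment is echo ((0, 1, 2) needed, (0, 2, 2) free — a requested resource with nothing to spare).
Verifying each step:
  pool = (0, 2, 2)
  echo needs (0, 1, 2) <= (0, 2, 2) -> finishes; pool += (1, 1, 2) = (1, 3, 4)
  bravo needs (0, 0, 3) <= (1, 3, 4) -> finishes; pool += (3, 1, 1) = (4, 4, 5)
  charlie needs (4, 2, 2) <= (4, 4, 5) -> finishes; pool += (0, 0, 1) = (4, 4, 6)
  golf needs (2, 1, 3) <= (4, 4, 6) -> finishes; pool += (0, 3, 0) = (4, 7, 6)
  alpha needs (1, 2, 2) <= (4, 7, 6) -> finishes; pool += (1, 1, 0) = (5, 8, 6)


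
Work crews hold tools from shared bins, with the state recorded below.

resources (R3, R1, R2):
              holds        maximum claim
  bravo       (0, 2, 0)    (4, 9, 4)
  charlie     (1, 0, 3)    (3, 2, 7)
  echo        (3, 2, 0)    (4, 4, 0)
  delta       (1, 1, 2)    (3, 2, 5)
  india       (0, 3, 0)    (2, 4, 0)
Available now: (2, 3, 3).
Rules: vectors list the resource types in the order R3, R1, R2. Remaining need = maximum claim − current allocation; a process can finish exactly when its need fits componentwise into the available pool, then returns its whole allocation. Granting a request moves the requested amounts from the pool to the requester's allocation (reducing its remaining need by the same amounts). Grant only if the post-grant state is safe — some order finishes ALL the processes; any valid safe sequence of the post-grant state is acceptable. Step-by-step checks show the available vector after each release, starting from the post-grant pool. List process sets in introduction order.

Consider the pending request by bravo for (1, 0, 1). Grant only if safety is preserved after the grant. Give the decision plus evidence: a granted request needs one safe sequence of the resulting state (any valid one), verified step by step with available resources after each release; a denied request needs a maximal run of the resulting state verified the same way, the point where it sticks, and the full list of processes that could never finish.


DENY — the pretend-granted state is unsafe.
Key observation: the pool after echo, india is (4, 8, 2); every surviving request exceeds it in R2, so progress ends there.
On the post-grant state, echo, india is a maximal run — nothing extends it. Step-by-step check:
  pool = (1, 3, 2)
  run echo (needs (1, 2, 0), free (1, 3, 2)); after release of (3, 2, 0) the pool is (4, 5, 2)
  run india (needs (2, 1, 0), free (4, 5, 2)); after release of (0, 3, 0) the pool is (4, 8, 2)
  bravo cannot run: need (3, 7, 3) vs free (4, 8, 2) (insufficient R2)
  charlie cannot run: need (2, 2, 4) vs free (4, 8, 2) (insufficient R2)
  delta cannot run: need (2, 1, 3) vs free (4, 8, 2) (insufficient R2)
Post-grant, the permanently blocked set is bravo, charlie and delta.


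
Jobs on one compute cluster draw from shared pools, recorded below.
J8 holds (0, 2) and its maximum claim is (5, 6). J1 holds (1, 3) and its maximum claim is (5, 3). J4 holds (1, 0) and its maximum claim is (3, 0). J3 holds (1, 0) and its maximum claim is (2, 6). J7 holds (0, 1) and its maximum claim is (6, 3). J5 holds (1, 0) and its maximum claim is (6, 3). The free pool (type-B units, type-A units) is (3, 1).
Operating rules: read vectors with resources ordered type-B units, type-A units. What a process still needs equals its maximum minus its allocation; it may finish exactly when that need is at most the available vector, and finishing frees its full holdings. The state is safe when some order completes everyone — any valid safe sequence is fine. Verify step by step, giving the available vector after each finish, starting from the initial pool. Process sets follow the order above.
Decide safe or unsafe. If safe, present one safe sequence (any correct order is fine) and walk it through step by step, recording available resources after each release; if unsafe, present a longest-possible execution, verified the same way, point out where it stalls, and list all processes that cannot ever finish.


The state is SAFE; one workable sequence: J4, J1, J5, J8, J3, J7.
Key observation: at J1 the run first touches a limit — (4, 0) against (4, 1), exact on a resource it actually requests.
Walking it through:
  pool = (3, 1)
  run J4 (needs (2, 0), free (3, 1)); after release of (1, 0) the pool is (4, 1)
  run J1 (needs (4, 0), free (4, 1)); after release of (1, 3) the pool is (5, 4)
  run J5 (needs (5, 3), free (5, 4)); after release of (1, 0) the pool is (6, 4)
  run J8 (needs (5, 4), free (6, 4)); after release of (0, 2) the pool is (6, 6)
  run J3 (needs (1, 6), free (6, 6)); after release of (1, 0) the pool is (7, 6)
  run J7 (needs (6, 2), free (7, 6)); after release of (0, 1) the pool is (7, 7)


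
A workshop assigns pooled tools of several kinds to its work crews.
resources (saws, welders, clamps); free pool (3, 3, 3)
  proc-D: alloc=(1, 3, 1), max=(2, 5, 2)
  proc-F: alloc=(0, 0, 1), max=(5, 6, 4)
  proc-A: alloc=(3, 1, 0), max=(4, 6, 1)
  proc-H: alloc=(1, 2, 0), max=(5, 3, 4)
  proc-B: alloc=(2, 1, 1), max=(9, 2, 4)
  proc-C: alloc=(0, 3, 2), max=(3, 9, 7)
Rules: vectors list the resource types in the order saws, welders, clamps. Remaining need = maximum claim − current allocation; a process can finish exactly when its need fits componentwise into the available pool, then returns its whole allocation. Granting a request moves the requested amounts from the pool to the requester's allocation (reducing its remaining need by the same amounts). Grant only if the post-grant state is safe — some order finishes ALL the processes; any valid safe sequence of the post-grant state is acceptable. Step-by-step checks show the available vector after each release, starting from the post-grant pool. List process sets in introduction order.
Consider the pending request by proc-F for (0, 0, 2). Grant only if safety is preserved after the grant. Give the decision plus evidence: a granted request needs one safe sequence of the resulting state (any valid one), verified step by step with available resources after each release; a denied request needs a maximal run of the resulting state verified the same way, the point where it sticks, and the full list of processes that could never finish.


GRANT — the state after the grant stays safe, e.g. via proc-D, proc-A, proc-F, proc-C, proc-H, proc-B.
Key observation: after the grant the pool drops to (3, 3, 1), which still lets proc-D finish first and unwind the rest.
Verifying the post-grant state step by step:
  pool = (3, 3, 1)
  run proc-D (needs (1, 2, 1), free (3, 3, 1)); after release of (1, 3, 1) the pool is (4, 6, 2)
  run proc-A (needs (1, 5, 1), free (4, 6, 2)); after release of (3, 1, 0) the pool is (7, 7, 2)
  run proc-F (needs (5, 6, 1), free (7, 7, 2)); after release of (0, 0, 3) the pool is (7, 7, 5)
  run proc-C (needs (3, 6, 5), free (7, 7, 5)); after release of (0, 3, 2) the pool is (7, 10, 7)
  run proc-H (needs (4, 1, 4), free (7, 10, 7)); after release of (1, 2, 0) the pool is (8, 12, 7)
  run proc-B (needs (7, 1, 3), free (8, 12, 7)); after release of (2, 1, 1) the pool is (10, 13, 8)


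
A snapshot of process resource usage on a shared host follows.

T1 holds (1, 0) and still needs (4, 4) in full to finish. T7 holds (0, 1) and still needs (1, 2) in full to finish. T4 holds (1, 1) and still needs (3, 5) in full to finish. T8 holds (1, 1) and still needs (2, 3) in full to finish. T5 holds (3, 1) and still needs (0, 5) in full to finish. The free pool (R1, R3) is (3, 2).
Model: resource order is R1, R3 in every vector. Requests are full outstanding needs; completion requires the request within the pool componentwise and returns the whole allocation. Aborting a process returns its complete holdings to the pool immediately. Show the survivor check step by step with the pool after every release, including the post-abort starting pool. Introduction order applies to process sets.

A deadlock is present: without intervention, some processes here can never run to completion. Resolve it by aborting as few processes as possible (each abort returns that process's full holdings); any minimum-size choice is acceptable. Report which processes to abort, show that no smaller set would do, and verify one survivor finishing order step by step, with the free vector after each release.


Abort T5.
Key observation: T4 had no path to completion before; after the abort of T5 ((3, 1) returned), step 4 is where it fits.
No smaller set exists: with zero aborts the deadlock remains.
The survivors complete as T7, T8, T1, T4. Walking it through (starting from the post-abort pool):
  pool = (6, 3)
  run T7 (needs (1, 2), free (6, 3)); after release of (0, 1) the pool is (6, 4)
  run T8 (needs (2, 3), free (6, 4)); after release of (1, 1) the pool is (7, 5)
  run T1 (needs (4, 4), free (7, 5)); after release of (1, 0) the pool is (8, 5)
  run T4 (needs (3, 5), free (8, 5)); after release of (1, 1) the pool is (9, 6)


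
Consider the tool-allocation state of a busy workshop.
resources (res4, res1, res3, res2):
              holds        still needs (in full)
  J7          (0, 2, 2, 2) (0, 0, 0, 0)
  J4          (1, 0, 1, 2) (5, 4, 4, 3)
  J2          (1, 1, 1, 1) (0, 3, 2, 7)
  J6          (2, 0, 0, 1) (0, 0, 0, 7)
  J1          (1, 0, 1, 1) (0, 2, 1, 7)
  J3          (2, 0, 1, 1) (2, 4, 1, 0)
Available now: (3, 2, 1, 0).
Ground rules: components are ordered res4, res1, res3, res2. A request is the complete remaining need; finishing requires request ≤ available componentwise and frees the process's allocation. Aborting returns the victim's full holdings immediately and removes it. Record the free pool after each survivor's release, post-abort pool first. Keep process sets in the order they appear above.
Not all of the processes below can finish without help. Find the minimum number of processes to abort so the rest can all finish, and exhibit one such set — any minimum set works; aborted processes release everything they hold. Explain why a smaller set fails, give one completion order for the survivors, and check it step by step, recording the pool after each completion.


Minimum abort set: J6 and J1.
Key observation: the deadlocked J2 becomes finishable only because J6 and J1 released (3, 0, 1, 2); it completes at step 4 below.
Why nothing smaller works — every single abort fails: J7 alone leaves J2 blocked (short on res2); J4 alone leaves J2 blocked (short on res2); J2 alone leaves J6 blocked (short on res2); J6 alone leaves J2 blocked (short on res2); J1 alone leaves J2 blocked (short on res2); J3 alone leaves J2 blocked (short on res2).
One survivor order: J7, J3, J4, J2. Step-by-step check (post-abort pool first):
  pool = (6, 2, 2, 2)
  run J7 (needs (0, 0, 0, 0), free (6, 2, 2, 2)); after release of (0, 2, 2, 2) the pool is (6, 4, 4, 4)
  run J3 (needs (2, 4, 1, 0), free (6, 4, 4, 4)); after release of (2, 0, 1, 1) the pool is (8, 4, 5, 5)
  run J4 (needs (5, 4, 4, 3), free (8, 4, 5, 5)); after release of (1, 0, 1, 2) the pool is (9, 4, 6, 7)
  run J2 (needs (0, 3, 2, 7), free (9, 4, 6, 7)); after release of (1, 1, 1, 1) the pool is (10, 5, 7, 8)


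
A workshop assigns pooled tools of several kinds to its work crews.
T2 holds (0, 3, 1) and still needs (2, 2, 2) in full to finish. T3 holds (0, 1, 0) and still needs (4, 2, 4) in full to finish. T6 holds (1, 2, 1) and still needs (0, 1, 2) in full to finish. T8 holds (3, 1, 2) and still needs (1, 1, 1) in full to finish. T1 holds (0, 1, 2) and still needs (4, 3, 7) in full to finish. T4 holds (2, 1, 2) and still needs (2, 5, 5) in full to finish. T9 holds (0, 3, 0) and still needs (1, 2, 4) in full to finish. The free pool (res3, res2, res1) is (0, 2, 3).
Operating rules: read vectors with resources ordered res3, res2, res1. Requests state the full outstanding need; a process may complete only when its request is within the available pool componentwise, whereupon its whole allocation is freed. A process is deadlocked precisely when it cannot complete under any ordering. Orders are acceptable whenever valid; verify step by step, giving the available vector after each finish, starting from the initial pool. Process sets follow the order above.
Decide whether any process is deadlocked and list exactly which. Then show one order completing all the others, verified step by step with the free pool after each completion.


The deadlocked set is empty.
Key observation: T6 can run right away; the returned allocation unlocks the remaining processes in turn.
A valid finishing order for the others: T6, T9, T8, T2, T1, T3, T4. Verifying each step:
  pool = (0, 2, 3)
  T6: need (0, 1, 2) fits (0, 2, 3); releases (1, 2, 1), pool now (1, 4, 4)
  T9: need (1, 2, 4) fits (1, 4, 4); releases (0, 3, 0), pool now (1, 7, 4)
  T8: need (1, 1, 1) fits (1, 7, 4); releases (3, 1, 2), pool now (4, 8, 6)
  T2: need (2, 2, 2) fits (4, 8, 6); releases (0, 3, 1), pool now (4, 11, 7)
  T1: need (4, 3, 7) fits (4, 11, 7); releases (0, 1, 2), pool now (4, 12, 9)
  T3: need (4, 2, 4) fits (4, 12, 9); releases (0, 1, 0), pool now (4, 13, 9)
  T4: need (2, 5, 5) fits (4, 13, 9); releases (2, 1, 2), pool now (6, 14, 11)


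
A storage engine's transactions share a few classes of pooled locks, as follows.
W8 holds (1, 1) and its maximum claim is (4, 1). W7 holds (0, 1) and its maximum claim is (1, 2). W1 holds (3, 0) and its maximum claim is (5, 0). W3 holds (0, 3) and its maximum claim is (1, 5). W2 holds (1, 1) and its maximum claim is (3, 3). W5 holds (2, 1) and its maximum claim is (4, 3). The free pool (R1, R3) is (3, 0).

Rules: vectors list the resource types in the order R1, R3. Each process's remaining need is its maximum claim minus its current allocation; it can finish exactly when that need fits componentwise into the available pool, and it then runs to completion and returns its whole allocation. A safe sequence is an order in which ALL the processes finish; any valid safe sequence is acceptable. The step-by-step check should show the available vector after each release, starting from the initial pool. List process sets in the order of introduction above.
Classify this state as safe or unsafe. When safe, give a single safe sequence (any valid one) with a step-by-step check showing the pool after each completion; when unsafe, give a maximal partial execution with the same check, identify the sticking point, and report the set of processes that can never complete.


The state is SAFE; one workable sequence: W8, W1, W7, W3, W5, W2.
Key observation: at W8 the run first touches a limit — (3, 0) against (3, 0), exact on a resource it actually requests.
Step-by-step check:
  pool = (3, 0)
  run W8 (needs (3, 0), free (3, 0)); after release of (1, 1) the pool is (4, 1)
  run W1 (needs (2, 0), free (4, 1)); after release of (3, 0) the pool is (7, 1)
  run W7 (needs (1, 1), free (7, 1)); after release of (0, 1) the pool is (7, 2)
  run W3 (needs (1, 2), free (7, 2)); after release of (0, 3) the pool is (7, 5)
  run W5 (needs (2, 2), free (7, 5)); after release of (2, 1) the pool is (9, 6)
  run W2 (needs (2, 2), free (9, 6)); after release of (1, 1) the pool is (10, 7)


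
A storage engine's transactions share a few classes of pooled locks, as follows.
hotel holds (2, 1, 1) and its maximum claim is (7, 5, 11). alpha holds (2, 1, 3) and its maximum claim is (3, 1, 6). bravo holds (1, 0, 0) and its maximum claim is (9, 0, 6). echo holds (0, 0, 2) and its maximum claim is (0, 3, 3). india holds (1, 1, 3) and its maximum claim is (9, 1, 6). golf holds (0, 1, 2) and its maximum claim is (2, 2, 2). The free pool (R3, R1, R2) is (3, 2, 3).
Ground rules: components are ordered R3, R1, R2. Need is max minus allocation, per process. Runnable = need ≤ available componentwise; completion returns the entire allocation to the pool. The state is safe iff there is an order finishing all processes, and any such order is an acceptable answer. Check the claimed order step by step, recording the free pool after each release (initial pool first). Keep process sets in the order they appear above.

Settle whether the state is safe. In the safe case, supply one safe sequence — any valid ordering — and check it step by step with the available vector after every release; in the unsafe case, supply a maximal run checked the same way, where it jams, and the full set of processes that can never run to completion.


The state is UNSAFE.
Key observation: no order helps: past alpha, golf, echo, hotel, the free pool tops out at (7, 5, 11), below what each blocked process needs in R3.
The run alpha, golf, echo, hotel cannot be extended any further. Step-by-step check:
  pool = (3, 2, 3)
  alpha needs (1, 0, 3) <= (3, 2, 3) -> finishes; pool += (2, 1, 3) = (5, 3, 6)
  golf needs (2, 1, 0) <= (5, 3, 6) -> finishes; pool += (0, 1, 2) = (5, 4, 8)
  echo needs (0, 3, 1) <= (5, 4, 8) -> finishes; pool += (0, 0, 2) = (5, 4, 10)
  hotel needs (5, 4, 10) <= (5, 4, 10) -> finishes; pool += (2, 1, 1) = (7, 5, 11)
  blocked: bravo wants (8, 0, 6), pool (7, 5, 11) — not enough R3
  blocked: india wants (8, 0, 3), pool (7, 5, 11) — not enough R3
Processes that can never finish: bravo and india.


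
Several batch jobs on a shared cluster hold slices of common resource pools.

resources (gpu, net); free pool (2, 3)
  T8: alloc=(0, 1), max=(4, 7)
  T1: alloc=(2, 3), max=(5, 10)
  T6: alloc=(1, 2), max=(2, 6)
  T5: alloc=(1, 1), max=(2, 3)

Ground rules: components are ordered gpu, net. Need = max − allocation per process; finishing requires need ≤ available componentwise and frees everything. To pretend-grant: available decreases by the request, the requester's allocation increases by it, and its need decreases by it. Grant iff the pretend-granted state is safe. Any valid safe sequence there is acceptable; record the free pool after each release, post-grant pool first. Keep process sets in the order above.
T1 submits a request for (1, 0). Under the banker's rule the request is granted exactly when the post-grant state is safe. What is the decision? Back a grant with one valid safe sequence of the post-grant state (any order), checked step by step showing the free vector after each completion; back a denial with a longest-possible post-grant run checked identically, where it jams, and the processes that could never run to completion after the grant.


DENY — the pretend-granted state is unsafe.
Key observation: after T5, T6 the pool peaks at (3, 6), and each blocked process is short somewhere: T8 on gpu; T1 on net.
Pretend the grant happened; the run T5, T6 goes as far as possible. Walking it through:
  pool = (1, 3)
  T5 needs (1, 2) <= (1, 3) -> finishes; pool += (1, 1) = (2, 4)
  T6 needs (1, 4) <= (2, 4) -> finishes; pool += (1, 2) = (3, 6)
  blocked: T8 wants (4, 6), pool (3, 6) — not enough gpu
  blocked: T1 wants (2, 7), pool (3, 6) — not enough net
Had the request been granted, T8 and T1 could never finish.


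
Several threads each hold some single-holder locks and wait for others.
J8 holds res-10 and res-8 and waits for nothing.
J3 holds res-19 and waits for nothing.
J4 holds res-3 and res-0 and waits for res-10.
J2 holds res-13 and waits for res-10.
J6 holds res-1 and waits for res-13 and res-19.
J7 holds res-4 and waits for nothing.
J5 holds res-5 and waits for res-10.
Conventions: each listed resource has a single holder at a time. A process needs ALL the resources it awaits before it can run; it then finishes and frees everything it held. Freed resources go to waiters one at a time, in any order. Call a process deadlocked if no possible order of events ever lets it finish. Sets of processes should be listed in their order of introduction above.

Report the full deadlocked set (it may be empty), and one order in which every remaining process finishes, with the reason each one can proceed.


No process is deadlocked.
Key observation: although several processes wait, no cycle exists — each chain bottoms out at a free runner.
One completion order for the rest: J8, J3, J2, J4, J7, J6, J5.
Verifying each step:
  run J8 (it waits on nothing); releases res-10 and res-8
  run J3 (it waits on nothing); releases res-19
  J2: everything it awaited (res-10) is free; runs, freeing res-13
  J4: everything it awaited (res-10) is free; runs, freeing res-3 and res-0
  run J7 (it waits on nothing); releases res-4
  J6: everything it awaited (res-13 and res-19) is free; runs, freeing res-1
  J5: everything it awaited (res-10) is free; runs, freeing res-5


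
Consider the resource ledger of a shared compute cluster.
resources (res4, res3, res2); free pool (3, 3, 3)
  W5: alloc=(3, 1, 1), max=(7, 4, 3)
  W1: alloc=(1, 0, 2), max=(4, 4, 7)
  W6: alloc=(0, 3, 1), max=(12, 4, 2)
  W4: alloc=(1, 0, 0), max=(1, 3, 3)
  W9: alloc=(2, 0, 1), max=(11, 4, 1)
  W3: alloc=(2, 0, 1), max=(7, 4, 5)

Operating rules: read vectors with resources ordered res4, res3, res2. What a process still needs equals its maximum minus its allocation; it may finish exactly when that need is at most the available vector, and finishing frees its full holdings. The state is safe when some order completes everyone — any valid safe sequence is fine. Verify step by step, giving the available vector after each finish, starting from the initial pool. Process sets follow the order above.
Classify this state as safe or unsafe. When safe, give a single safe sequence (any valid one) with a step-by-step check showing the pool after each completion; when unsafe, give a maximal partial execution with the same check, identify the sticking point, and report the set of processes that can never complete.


SAFE, for example via the order W4, W5, W3, W9, W1, W6.
Key observation: the first exact fit in this order is W4 — it needs (0, 3, 3) with (3, 3, 3) free, meeting a requested resource to the last unit.
Check, step by step:
  pool = (3, 3, 3)
  W4 needs (0, 3, 3) <= (3, 3, 3) -> finishes; pool += (1, 0, 0) = (4, 3, 3)
  W5 needs (4, 3, 2) <= (4, 3, 3) -> finishes; pool += (3, 1, 1) = (7, 4, 4)
  W3 needs (5, 4, 4) <= (7, 4, 4) -> finishes; pool += (2, 0, 1) = (9, 4, 5)
  W9 needs (9, 4, 0) <= (9, 4, 5) -> finishes; pool += (2, 0, 1) = (11, 4, 6)
  W1 needs (3, 4, 5) <= (11, 4, 6) -> finishes; pool += (1, 0, 2) = (12, 4, 8)
  W6 needs (12, 1, 1) <= (12, 4, 8) -> finishes; pool += (0, 3, 1) = (12, 7, 9)


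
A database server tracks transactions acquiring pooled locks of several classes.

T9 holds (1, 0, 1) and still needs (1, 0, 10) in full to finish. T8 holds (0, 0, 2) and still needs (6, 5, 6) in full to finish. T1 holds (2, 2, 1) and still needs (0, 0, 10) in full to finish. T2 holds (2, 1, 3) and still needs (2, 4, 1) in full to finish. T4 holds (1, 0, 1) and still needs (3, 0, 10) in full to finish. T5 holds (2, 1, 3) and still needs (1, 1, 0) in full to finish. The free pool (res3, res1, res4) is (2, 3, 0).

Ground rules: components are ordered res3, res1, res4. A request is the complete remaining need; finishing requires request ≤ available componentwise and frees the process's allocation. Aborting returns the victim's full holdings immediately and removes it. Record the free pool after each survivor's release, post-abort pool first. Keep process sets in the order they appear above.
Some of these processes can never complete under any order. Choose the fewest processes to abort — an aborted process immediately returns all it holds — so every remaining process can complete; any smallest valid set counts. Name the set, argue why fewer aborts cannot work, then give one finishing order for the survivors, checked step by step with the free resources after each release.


The answer: abort T1 and T4.
Key observation: T9 had no path to completion before; after the abort of T1 and T4 ((3, 2, 2) returned), step 4 is where it fits.
Minimality, checking each single-abort alternative: T9 alone leaves T1 blocked (short on res4); T8 alone leaves T9 blocked (short on res4); T1 alone leaves T9 blocked (short on res4); T2 alone leaves T9 blocked (short on res4); T4 alone leaves T9 blocked (short on res4); T5 alone leaves T9 blocked (short on res4).
Survivors finish in the order: T2, T5, T8, T9. Walking it through (pool after the aborts first):
  pool = (5, 5, 2)
  T2: need (2, 4, 1) fits (5, 5, 2); releases (2, 1, 3), pool now (7, 6, 5)
  T5: need (1, 1, 0) fits (7, 6, 5); releases (2, 1, 3), pool now (9, 7, 8)
  T8: need (6, 5, 6) fits (9, 7, 8); releases (0, 0, 2), pool now (9, 7, 10)
  T9: need (1, 0, 10) fits (9, 7, 10); releases (1, 0, 1), pool now (10, 7, 11)


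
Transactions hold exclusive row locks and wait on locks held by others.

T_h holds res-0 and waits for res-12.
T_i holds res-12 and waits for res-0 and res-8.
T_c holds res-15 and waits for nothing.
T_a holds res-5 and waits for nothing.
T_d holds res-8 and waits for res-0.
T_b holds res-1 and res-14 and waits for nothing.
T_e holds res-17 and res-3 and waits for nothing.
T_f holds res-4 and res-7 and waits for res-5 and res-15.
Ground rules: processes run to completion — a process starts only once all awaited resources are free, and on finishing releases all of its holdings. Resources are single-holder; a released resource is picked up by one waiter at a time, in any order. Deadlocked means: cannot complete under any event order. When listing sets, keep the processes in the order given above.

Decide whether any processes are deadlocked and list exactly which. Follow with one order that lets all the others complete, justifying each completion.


Deadlocked set: T_h, T_i and T_d.
Key observation: the knot is the closed ring of waits T_h -> T_i -> T_h; T_d is caught in further circular waits.
A valid finishing order for the others: T_b, T_e, T_c, T_a, T_f.
Verifying each step:
  run T_b (it waits on nothing); releases res-1 and res-14
  run T_e (it waits on nothing); releases res-17 and res-3
  run T_c (it waits on nothing); releases res-15
  run T_a (it waits on nothing); releases res-5
  T_f waits on res-5 and res-15 — all released -> runs and releases res-4 and res-7


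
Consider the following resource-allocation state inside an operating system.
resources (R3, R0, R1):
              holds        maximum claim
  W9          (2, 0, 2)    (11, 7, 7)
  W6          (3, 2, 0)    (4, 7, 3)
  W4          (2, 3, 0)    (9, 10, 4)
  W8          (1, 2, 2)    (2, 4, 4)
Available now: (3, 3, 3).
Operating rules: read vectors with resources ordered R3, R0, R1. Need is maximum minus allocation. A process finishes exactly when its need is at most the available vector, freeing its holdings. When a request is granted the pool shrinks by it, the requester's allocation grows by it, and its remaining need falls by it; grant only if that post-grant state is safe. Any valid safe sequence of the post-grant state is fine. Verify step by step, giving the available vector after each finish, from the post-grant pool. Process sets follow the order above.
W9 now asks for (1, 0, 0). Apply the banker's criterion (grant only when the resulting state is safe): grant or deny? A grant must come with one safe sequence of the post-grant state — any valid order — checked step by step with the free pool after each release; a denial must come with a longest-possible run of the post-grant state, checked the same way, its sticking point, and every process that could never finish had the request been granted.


DENY. Granting would leave the state unsafe.
Key observation: R3 is the bottleneck — with W8, W6 done the pool holds (6, 7, 5), short of every remaining need.
Pretend the grant happened; the run W8, W6 goes as far as possible. Verifying each step:
  pool = (2, 3, 3)
  W8: need (1, 2, 2) fits (2, 3, 3); releases (1, 2, 2), pool now (3, 5, 5)
  W6: need (1, 5, 3) fits (3, 5, 5); releases (3, 2, 0), pool now (6, 7, 5)
  blocked: W9 wants (8, 7, 5), pool (6, 7, 5) — not enough R3
  blocked: W4 wants (7, 7, 4), pool (6, 7, 5) — not enough R3
Had the request been granted, W9 and W4 could never finish.
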